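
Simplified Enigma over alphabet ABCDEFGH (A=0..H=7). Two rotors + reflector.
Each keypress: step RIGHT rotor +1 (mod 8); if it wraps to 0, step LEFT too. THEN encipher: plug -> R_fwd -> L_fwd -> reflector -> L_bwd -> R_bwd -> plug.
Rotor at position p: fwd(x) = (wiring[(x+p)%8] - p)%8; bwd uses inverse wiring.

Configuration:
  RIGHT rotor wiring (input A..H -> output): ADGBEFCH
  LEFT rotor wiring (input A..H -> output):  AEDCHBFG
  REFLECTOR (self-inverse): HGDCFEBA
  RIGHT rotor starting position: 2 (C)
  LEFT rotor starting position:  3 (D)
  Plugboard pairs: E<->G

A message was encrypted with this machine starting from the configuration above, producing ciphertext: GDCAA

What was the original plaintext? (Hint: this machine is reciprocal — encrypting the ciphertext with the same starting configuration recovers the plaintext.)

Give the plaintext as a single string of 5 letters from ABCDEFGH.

Answer: HGGFD

Derivation:
Char 1 ('G'): step: R->3, L=3; G->plug->E->R->E->L->D->refl->C->L'->D->R'->H->plug->H
Char 2 ('D'): step: R->4, L=3; D->plug->D->R->D->L->C->refl->D->L'->E->R'->E->plug->G
Char 3 ('C'): step: R->5, L=3; C->plug->C->R->C->L->G->refl->B->L'->G->R'->E->plug->G
Char 4 ('A'): step: R->6, L=3; A->plug->A->R->E->L->D->refl->C->L'->D->R'->F->plug->F
Char 5 ('A'): step: R->7, L=3; A->plug->A->R->A->L->H->refl->A->L'->H->R'->D->plug->D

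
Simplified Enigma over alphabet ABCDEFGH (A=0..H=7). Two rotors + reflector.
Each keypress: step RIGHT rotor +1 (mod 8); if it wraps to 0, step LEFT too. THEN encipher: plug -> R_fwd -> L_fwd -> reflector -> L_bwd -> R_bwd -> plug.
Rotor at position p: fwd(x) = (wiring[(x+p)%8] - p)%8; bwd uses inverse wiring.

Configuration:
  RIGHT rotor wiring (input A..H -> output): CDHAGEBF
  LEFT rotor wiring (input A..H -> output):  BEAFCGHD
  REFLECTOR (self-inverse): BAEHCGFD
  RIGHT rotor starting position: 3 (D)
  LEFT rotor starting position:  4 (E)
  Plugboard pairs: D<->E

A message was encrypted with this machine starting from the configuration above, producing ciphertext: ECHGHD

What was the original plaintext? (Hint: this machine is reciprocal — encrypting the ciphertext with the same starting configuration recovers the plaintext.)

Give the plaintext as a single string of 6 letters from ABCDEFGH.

Char 1 ('E'): step: R->4, L=4; E->plug->D->R->B->L->C->refl->E->L'->G->R'->E->plug->D
Char 2 ('C'): step: R->5, L=4; C->plug->C->R->A->L->G->refl->F->L'->E->R'->B->plug->B
Char 3 ('H'): step: R->6, L=4; H->plug->H->R->G->L->E->refl->C->L'->B->R'->E->plug->D
Char 4 ('G'): step: R->7, L=4; G->plug->G->R->F->L->A->refl->B->L'->H->R'->F->plug->F
Char 5 ('H'): step: R->0, L->5 (L advanced); H->plug->H->R->F->L->D->refl->H->L'->E->R'->F->plug->F
Char 6 ('D'): step: R->1, L=5; D->plug->E->R->D->L->E->refl->C->L'->B->R'->H->plug->H

Answer: DBDFFH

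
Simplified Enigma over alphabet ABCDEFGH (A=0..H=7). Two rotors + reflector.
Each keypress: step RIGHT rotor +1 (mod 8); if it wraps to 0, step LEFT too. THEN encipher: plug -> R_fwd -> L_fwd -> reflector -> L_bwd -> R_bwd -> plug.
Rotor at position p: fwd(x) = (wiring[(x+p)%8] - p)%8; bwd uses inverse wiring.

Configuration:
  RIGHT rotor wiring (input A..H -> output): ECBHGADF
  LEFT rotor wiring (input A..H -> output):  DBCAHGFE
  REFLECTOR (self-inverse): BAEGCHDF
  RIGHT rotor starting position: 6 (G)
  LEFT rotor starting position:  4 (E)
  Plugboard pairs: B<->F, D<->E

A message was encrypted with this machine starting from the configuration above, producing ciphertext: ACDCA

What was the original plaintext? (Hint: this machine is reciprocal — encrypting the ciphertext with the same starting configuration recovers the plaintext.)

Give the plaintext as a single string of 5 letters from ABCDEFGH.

Answer: DBGAG

Derivation:
Char 1 ('A'): step: R->7, L=4; A->plug->A->R->G->L->G->refl->D->L'->A->R'->E->plug->D
Char 2 ('C'): step: R->0, L->5 (L advanced); C->plug->C->R->B->L->A->refl->B->L'->A->R'->F->plug->B
Char 3 ('D'): step: R->1, L=5; D->plug->E->R->H->L->C->refl->E->L'->E->R'->G->plug->G
Char 4 ('C'): step: R->2, L=5; C->plug->C->R->E->L->E->refl->C->L'->H->R'->A->plug->A
Char 5 ('A'): step: R->3, L=5; A->plug->A->R->E->L->E->refl->C->L'->H->R'->G->plug->G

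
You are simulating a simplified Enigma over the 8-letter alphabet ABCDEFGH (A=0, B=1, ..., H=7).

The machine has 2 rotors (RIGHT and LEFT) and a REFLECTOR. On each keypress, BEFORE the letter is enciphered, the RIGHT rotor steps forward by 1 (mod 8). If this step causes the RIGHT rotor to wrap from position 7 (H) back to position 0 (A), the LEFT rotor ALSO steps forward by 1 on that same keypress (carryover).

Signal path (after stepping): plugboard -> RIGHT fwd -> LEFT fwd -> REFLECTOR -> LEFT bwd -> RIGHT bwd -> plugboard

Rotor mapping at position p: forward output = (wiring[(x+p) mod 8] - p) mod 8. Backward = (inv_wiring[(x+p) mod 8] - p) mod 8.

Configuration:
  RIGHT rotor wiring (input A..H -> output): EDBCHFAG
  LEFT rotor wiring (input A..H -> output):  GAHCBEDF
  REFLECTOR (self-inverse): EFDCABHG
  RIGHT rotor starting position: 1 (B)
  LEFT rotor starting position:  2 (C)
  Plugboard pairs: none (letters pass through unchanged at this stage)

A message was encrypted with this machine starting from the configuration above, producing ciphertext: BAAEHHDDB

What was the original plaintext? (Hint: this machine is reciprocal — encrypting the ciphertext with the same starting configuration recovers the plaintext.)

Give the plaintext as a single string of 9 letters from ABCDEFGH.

Char 1 ('B'): step: R->2, L=2; B->plug->B->R->A->L->F->refl->B->L'->E->R'->F->plug->F
Char 2 ('A'): step: R->3, L=2; A->plug->A->R->H->L->G->refl->H->L'->C->R'->C->plug->C
Char 3 ('A'): step: R->4, L=2; A->plug->A->R->D->L->C->refl->D->L'->F->R'->G->plug->G
Char 4 ('E'): step: R->5, L=2; E->plug->E->R->G->L->E->refl->A->L'->B->R'->C->plug->C
Char 5 ('H'): step: R->6, L=2; H->plug->H->R->H->L->G->refl->H->L'->C->R'->A->plug->A
Char 6 ('H'): step: R->7, L=2; H->plug->H->R->B->L->A->refl->E->L'->G->R'->G->plug->G
Char 7 ('D'): step: R->0, L->3 (L advanced); D->plug->D->R->C->L->B->refl->F->L'->G->R'->H->plug->H
Char 8 ('D'): step: R->1, L=3; D->plug->D->R->G->L->F->refl->B->L'->C->R'->A->plug->A
Char 9 ('B'): step: R->2, L=3; B->plug->B->R->A->L->H->refl->G->L'->B->R'->H->plug->H

Answer: FCGCAGHAH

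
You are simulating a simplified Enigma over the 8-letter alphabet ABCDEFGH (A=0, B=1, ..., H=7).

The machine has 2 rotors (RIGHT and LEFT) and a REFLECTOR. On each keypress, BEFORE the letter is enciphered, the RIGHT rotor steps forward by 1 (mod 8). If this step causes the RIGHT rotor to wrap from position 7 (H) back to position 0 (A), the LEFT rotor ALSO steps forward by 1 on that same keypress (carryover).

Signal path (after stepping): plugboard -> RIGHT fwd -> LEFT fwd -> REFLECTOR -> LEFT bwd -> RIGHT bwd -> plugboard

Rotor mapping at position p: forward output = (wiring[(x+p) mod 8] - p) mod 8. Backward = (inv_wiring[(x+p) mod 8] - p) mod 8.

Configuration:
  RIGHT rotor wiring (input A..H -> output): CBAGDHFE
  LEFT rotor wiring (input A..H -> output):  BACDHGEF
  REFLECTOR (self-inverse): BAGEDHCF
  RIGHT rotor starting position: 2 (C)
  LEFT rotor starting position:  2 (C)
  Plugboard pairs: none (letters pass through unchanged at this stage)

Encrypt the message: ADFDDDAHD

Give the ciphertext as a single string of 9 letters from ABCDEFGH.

Char 1 ('A'): step: R->3, L=2; A->plug->A->R->D->L->E->refl->D->L'->F->R'->H->plug->H
Char 2 ('D'): step: R->4, L=2; D->plug->D->R->A->L->A->refl->B->L'->B->R'->C->plug->C
Char 3 ('F'): step: R->5, L=2; F->plug->F->R->D->L->E->refl->D->L'->F->R'->D->plug->D
Char 4 ('D'): step: R->6, L=2; D->plug->D->R->D->L->E->refl->D->L'->F->R'->G->plug->G
Char 5 ('D'): step: R->7, L=2; D->plug->D->R->B->L->B->refl->A->L'->A->R'->G->plug->G
Char 6 ('D'): step: R->0, L->3 (L advanced); D->plug->D->R->G->L->F->refl->H->L'->H->R'->F->plug->F
Char 7 ('A'): step: R->1, L=3; A->plug->A->R->A->L->A->refl->B->L'->D->R'->G->plug->G
Char 8 ('H'): step: R->2, L=3; H->plug->H->R->H->L->H->refl->F->L'->G->R'->A->plug->A
Char 9 ('D'): step: R->3, L=3; D->plug->D->R->C->L->D->refl->E->L'->B->R'->E->plug->E

Answer: HCDGGFGAE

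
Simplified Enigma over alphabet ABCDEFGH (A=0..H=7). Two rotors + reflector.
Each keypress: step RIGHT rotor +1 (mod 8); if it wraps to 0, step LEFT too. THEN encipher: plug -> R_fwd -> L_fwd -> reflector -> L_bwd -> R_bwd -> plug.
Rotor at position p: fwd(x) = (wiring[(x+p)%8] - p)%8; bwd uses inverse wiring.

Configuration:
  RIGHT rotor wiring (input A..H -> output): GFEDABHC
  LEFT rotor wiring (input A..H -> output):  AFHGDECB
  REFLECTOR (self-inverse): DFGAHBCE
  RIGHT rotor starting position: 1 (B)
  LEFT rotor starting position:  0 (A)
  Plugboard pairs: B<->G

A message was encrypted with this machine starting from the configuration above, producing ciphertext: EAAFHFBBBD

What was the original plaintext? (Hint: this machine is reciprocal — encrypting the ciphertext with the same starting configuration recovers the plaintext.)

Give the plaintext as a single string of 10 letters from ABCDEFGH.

Char 1 ('E'): step: R->2, L=0; E->plug->E->R->F->L->E->refl->H->L'->C->R'->A->plug->A
Char 2 ('A'): step: R->3, L=0; A->plug->A->R->A->L->A->refl->D->L'->E->R'->D->plug->D
Char 3 ('A'): step: R->4, L=0; A->plug->A->R->E->L->D->refl->A->L'->A->R'->G->plug->B
Char 4 ('F'): step: R->5, L=0; F->plug->F->R->H->L->B->refl->F->L'->B->R'->D->plug->D
Char 5 ('H'): step: R->6, L=0; H->plug->H->R->D->L->G->refl->C->L'->G->R'->E->plug->E
Char 6 ('F'): step: R->7, L=0; F->plug->F->R->B->L->F->refl->B->L'->H->R'->B->plug->G
Char 7 ('B'): step: R->0, L->1 (L advanced); B->plug->G->R->H->L->H->refl->E->L'->A->R'->E->plug->E
Char 8 ('B'): step: R->1, L=1; B->plug->G->R->B->L->G->refl->C->L'->D->R'->B->plug->G
Char 9 ('B'): step: R->2, L=1; B->plug->G->R->E->L->D->refl->A->L'->G->R'->C->plug->C
Char 10 ('D'): step: R->3, L=1; D->plug->D->R->E->L->D->refl->A->L'->G->R'->C->plug->C

Answer: ADBDEGEGCC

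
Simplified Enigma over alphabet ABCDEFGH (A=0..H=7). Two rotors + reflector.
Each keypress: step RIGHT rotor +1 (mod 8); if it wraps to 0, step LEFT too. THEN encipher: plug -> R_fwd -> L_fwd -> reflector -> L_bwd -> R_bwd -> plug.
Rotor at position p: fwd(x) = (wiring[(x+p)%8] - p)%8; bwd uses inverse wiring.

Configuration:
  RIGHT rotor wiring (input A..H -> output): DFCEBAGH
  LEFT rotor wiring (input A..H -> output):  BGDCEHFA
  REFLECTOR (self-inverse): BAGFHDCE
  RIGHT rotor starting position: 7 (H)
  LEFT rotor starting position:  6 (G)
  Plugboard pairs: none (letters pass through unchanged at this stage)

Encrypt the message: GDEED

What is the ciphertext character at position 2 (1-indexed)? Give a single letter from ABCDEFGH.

Char 1 ('G'): step: R->0, L->7 (L advanced); G->plug->G->R->G->L->A->refl->B->L'->A->R'->F->plug->F
Char 2 ('D'): step: R->1, L=7; D->plug->D->R->A->L->B->refl->A->L'->G->R'->G->plug->G

G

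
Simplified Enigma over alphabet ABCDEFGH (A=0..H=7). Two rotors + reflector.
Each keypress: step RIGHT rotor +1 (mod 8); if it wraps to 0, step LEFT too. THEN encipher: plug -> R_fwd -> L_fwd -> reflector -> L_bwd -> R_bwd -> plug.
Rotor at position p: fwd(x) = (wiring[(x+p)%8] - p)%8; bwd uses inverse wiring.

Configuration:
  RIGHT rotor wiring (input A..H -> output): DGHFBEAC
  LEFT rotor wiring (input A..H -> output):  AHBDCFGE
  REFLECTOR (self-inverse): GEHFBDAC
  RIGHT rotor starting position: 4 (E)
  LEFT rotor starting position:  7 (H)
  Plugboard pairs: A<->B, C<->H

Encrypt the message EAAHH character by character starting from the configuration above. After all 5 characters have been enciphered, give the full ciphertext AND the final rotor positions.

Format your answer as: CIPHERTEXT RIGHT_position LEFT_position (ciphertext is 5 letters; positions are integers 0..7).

Answer: CECCG 1 0

Derivation:
Char 1 ('E'): step: R->5, L=7; E->plug->E->R->B->L->B->refl->E->L'->E->R'->H->plug->C
Char 2 ('A'): step: R->6, L=7; A->plug->B->R->E->L->E->refl->B->L'->B->R'->E->plug->E
Char 3 ('A'): step: R->7, L=7; A->plug->B->R->E->L->E->refl->B->L'->B->R'->H->plug->C
Char 4 ('H'): step: R->0, L->0 (L advanced); H->plug->C->R->H->L->E->refl->B->L'->C->R'->H->plug->C
Char 5 ('H'): step: R->1, L=0; H->plug->C->R->E->L->C->refl->H->L'->B->R'->G->plug->G
Final: ciphertext=CECCG, RIGHT=1, LEFT=0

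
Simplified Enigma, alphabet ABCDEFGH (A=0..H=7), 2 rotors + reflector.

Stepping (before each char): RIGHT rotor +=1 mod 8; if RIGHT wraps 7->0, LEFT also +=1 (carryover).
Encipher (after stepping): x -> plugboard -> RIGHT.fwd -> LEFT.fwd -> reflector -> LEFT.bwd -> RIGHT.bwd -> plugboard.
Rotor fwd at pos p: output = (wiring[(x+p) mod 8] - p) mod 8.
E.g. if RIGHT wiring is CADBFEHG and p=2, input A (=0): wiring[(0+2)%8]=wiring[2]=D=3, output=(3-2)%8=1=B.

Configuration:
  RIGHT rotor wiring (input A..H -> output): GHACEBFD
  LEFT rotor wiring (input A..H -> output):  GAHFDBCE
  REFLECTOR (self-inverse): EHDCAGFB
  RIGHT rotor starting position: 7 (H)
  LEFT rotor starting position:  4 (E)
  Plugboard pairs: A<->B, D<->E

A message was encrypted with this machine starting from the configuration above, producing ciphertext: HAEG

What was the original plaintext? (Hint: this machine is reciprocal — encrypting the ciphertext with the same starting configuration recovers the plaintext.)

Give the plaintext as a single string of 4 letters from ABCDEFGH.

Char 1 ('H'): step: R->0, L->5 (L advanced); H->plug->H->R->D->L->B->refl->H->L'->C->R'->D->plug->E
Char 2 ('A'): step: R->1, L=5; A->plug->B->R->H->L->G->refl->F->L'->B->R'->C->plug->C
Char 3 ('E'): step: R->2, L=5; E->plug->D->R->H->L->G->refl->F->L'->B->R'->F->plug->F
Char 4 ('G'): step: R->3, L=5; G->plug->G->R->E->L->D->refl->C->L'->F->R'->H->plug->H

Answer: ECFH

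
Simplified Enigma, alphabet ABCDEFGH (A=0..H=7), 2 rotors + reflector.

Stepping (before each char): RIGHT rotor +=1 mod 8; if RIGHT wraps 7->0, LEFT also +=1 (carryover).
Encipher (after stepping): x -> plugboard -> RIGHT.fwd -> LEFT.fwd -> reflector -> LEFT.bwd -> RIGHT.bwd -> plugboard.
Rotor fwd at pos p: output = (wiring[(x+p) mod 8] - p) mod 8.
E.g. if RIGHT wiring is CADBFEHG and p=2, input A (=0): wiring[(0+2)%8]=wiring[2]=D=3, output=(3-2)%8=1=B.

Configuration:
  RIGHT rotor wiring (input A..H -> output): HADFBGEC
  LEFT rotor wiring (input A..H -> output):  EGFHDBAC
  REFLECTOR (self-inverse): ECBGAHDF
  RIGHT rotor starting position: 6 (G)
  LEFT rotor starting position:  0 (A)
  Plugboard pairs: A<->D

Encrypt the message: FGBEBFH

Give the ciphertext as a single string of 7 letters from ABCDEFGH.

Char 1 ('F'): step: R->7, L=0; F->plug->F->R->C->L->F->refl->H->L'->D->R'->A->plug->D
Char 2 ('G'): step: R->0, L->1 (L advanced); G->plug->G->R->E->L->A->refl->E->L'->B->R'->E->plug->E
Char 3 ('B'): step: R->1, L=1; B->plug->B->R->C->L->G->refl->D->L'->H->R'->A->plug->D
Char 4 ('E'): step: R->2, L=1; E->plug->E->R->C->L->G->refl->D->L'->H->R'->C->plug->C
Char 5 ('B'): step: R->3, L=1; B->plug->B->R->G->L->B->refl->C->L'->D->R'->C->plug->C
Char 6 ('F'): step: R->4, L=1; F->plug->F->R->E->L->A->refl->E->L'->B->R'->H->plug->H
Char 7 ('H'): step: R->5, L=1; H->plug->H->R->E->L->A->refl->E->L'->B->R'->A->plug->D

Answer: DEDCCHD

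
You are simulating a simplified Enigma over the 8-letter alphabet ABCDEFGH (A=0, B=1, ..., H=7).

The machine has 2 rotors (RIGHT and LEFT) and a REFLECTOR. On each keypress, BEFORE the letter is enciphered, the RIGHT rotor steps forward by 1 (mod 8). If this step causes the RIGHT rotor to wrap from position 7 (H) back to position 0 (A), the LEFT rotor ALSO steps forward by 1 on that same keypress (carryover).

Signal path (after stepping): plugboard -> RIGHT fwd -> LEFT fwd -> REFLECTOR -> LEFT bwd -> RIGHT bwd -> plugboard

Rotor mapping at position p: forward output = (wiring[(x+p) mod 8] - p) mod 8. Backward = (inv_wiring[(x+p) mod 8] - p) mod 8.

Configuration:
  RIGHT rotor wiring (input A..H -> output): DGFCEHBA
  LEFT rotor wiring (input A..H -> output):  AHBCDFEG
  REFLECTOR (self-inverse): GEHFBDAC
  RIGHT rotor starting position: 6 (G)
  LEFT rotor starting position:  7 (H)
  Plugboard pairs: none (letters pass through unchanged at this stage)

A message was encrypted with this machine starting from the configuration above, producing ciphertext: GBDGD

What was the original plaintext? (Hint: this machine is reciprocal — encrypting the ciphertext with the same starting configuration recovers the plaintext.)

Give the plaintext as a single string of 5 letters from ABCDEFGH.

Answer: EDCAH

Derivation:
Char 1 ('G'): step: R->7, L=7; G->plug->G->R->A->L->H->refl->C->L'->D->R'->E->plug->E
Char 2 ('B'): step: R->0, L->0 (L advanced); B->plug->B->R->G->L->E->refl->B->L'->C->R'->D->plug->D
Char 3 ('D'): step: R->1, L=0; D->plug->D->R->D->L->C->refl->H->L'->B->R'->C->plug->C
Char 4 ('G'): step: R->2, L=0; G->plug->G->R->B->L->H->refl->C->L'->D->R'->A->plug->A
Char 5 ('D'): step: R->3, L=0; D->plug->D->R->G->L->E->refl->B->L'->C->R'->H->plug->H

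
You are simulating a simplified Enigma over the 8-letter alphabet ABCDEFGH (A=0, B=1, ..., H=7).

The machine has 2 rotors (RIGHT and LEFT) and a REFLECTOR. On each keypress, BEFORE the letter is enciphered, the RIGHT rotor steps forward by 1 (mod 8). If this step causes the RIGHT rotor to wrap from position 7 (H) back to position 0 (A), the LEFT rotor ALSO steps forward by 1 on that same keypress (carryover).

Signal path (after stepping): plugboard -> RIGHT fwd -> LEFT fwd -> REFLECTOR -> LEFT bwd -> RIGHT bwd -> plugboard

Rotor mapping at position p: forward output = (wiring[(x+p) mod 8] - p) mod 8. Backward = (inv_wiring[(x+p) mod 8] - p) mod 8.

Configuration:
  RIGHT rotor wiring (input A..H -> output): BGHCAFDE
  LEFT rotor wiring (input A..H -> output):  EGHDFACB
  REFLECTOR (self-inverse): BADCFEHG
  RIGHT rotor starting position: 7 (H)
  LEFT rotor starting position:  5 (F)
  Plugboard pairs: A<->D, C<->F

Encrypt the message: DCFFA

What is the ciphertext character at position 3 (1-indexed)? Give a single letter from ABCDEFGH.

Char 1 ('D'): step: R->0, L->6 (L advanced); D->plug->A->R->B->L->D->refl->C->L'->H->R'->C->plug->F
Char 2 ('C'): step: R->1, L=6; C->plug->F->R->C->L->G->refl->H->L'->G->R'->B->plug->B
Char 3 ('F'): step: R->2, L=6; F->plug->C->R->G->L->H->refl->G->L'->C->R'->F->plug->C

C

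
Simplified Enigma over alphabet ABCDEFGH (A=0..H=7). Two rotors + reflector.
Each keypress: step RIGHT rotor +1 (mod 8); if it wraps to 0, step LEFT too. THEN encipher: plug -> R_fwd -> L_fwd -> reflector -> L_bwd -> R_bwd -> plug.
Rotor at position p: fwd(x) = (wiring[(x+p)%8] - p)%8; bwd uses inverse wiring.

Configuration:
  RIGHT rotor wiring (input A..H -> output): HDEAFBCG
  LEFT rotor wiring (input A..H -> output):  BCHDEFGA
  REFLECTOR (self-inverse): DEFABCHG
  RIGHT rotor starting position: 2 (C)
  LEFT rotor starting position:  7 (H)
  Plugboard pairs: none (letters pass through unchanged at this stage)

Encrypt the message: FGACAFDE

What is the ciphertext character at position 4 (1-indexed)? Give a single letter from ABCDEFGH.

Char 1 ('F'): step: R->3, L=7; F->plug->F->R->E->L->E->refl->B->L'->A->R'->G->plug->G
Char 2 ('G'): step: R->4, L=7; G->plug->G->R->A->L->B->refl->E->L'->E->R'->H->plug->H
Char 3 ('A'): step: R->5, L=7; A->plug->A->R->E->L->E->refl->B->L'->A->R'->H->plug->H
Char 4 ('C'): step: R->6, L=7; C->plug->C->R->B->L->C->refl->F->L'->F->R'->D->plug->D

D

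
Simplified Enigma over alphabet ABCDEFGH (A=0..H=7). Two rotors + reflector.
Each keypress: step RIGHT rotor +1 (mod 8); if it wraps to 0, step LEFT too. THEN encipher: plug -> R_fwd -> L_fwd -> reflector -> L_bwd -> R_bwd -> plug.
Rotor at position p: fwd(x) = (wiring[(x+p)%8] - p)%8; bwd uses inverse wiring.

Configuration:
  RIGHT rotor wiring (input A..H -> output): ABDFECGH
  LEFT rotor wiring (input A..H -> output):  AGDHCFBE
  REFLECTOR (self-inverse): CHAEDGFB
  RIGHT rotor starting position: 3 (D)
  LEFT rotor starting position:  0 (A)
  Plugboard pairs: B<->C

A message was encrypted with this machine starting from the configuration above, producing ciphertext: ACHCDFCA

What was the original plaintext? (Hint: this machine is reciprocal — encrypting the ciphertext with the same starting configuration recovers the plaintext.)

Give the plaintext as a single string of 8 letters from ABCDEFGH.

Char 1 ('A'): step: R->4, L=0; A->plug->A->R->A->L->A->refl->C->L'->E->R'->E->plug->E
Char 2 ('C'): step: R->5, L=0; C->plug->B->R->B->L->G->refl->F->L'->F->R'->A->plug->A
Char 3 ('H'): step: R->6, L=0; H->plug->H->R->E->L->C->refl->A->L'->A->R'->A->plug->A
Char 4 ('C'): step: R->7, L=0; C->plug->B->R->B->L->G->refl->F->L'->F->R'->F->plug->F
Char 5 ('D'): step: R->0, L->1 (L advanced); D->plug->D->R->F->L->A->refl->C->L'->B->R'->B->plug->C
Char 6 ('F'): step: R->1, L=1; F->plug->F->R->F->L->A->refl->C->L'->B->R'->E->plug->E
Char 7 ('C'): step: R->2, L=1; C->plug->B->R->D->L->B->refl->H->L'->H->R'->H->plug->H
Char 8 ('A'): step: R->3, L=1; A->plug->A->R->C->L->G->refl->F->L'->A->R'->H->plug->H

Answer: EAAFCEHH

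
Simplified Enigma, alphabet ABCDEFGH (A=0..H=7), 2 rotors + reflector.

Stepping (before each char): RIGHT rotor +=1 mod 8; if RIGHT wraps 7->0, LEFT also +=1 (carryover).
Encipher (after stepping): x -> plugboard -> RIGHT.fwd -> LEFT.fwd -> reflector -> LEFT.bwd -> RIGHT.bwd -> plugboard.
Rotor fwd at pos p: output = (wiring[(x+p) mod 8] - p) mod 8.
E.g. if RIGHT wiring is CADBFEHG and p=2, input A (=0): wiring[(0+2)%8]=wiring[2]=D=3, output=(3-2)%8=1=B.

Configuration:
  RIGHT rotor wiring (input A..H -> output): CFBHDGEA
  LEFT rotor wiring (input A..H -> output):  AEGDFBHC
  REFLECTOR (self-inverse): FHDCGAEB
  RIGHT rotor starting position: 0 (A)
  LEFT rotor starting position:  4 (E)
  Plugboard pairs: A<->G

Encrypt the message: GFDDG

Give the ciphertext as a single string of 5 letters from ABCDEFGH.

Answer: FEEHD

Derivation:
Char 1 ('G'): step: R->1, L=4; G->plug->A->R->E->L->E->refl->G->L'->D->R'->F->plug->F
Char 2 ('F'): step: R->2, L=4; F->plug->F->R->G->L->C->refl->D->L'->C->R'->E->plug->E
Char 3 ('D'): step: R->3, L=4; D->plug->D->R->B->L->F->refl->A->L'->F->R'->E->plug->E
Char 4 ('D'): step: R->4, L=4; D->plug->D->R->E->L->E->refl->G->L'->D->R'->H->plug->H
Char 5 ('G'): step: R->5, L=4; G->plug->A->R->B->L->F->refl->A->L'->F->R'->D->plug->D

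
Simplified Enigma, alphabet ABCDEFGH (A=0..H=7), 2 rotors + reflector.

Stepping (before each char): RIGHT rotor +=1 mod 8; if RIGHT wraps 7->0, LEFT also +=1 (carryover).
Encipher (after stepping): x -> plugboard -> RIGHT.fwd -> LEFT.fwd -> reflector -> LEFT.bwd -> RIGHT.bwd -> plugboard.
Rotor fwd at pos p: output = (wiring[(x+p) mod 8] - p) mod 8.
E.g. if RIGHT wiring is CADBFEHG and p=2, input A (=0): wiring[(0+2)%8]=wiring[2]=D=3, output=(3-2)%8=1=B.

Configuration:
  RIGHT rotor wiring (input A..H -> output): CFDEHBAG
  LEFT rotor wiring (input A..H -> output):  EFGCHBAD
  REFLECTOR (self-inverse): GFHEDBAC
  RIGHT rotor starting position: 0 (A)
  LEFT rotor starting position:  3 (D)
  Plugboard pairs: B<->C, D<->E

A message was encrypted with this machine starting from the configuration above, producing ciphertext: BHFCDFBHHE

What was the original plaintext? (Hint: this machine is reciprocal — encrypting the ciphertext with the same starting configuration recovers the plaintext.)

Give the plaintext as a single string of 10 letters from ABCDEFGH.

Char 1 ('B'): step: R->1, L=3; B->plug->C->R->D->L->F->refl->B->L'->F->R'->G->plug->G
Char 2 ('H'): step: R->2, L=3; H->plug->H->R->D->L->F->refl->B->L'->F->R'->C->plug->B
Char 3 ('F'): step: R->3, L=3; F->plug->F->R->H->L->D->refl->E->L'->B->R'->A->plug->A
Char 4 ('C'): step: R->4, L=3; C->plug->B->R->F->L->B->refl->F->L'->D->R'->A->plug->A
Char 5 ('D'): step: R->5, L=3; D->plug->E->R->A->L->H->refl->C->L'->G->R'->F->plug->F
Char 6 ('F'): step: R->6, L=3; F->plug->F->R->G->L->C->refl->H->L'->A->R'->B->plug->C
Char 7 ('B'): step: R->7, L=3; B->plug->C->R->G->L->C->refl->H->L'->A->R'->F->plug->F
Char 8 ('H'): step: R->0, L->4 (L advanced); H->plug->H->R->G->L->C->refl->H->L'->D->R'->C->plug->B
Char 9 ('H'): step: R->1, L=4; H->plug->H->R->B->L->F->refl->B->L'->F->R'->G->plug->G
Char 10 ('E'): step: R->2, L=4; E->plug->D->R->H->L->G->refl->A->L'->E->R'->F->plug->F

Answer: GBAAFCFBGF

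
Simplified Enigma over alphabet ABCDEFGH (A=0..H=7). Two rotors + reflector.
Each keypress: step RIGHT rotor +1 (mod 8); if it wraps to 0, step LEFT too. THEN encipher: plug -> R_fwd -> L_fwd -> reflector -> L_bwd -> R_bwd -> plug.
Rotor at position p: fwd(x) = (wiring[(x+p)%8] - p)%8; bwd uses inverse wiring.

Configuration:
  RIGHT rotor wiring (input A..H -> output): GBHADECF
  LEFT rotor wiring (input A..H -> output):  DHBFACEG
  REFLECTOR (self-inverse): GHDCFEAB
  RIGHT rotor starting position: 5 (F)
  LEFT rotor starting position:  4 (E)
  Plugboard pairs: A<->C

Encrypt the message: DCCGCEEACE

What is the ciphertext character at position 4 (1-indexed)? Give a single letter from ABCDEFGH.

Char 1 ('D'): step: R->6, L=4; D->plug->D->R->D->L->C->refl->D->L'->F->R'->G->plug->G
Char 2 ('C'): step: R->7, L=4; C->plug->A->R->G->L->F->refl->E->L'->A->R'->D->plug->D
Char 3 ('C'): step: R->0, L->5 (L advanced); C->plug->A->R->G->L->A->refl->G->L'->D->R'->E->plug->E
Char 4 ('G'): step: R->1, L=5; G->plug->G->R->E->L->C->refl->D->L'->H->R'->C->plug->A

A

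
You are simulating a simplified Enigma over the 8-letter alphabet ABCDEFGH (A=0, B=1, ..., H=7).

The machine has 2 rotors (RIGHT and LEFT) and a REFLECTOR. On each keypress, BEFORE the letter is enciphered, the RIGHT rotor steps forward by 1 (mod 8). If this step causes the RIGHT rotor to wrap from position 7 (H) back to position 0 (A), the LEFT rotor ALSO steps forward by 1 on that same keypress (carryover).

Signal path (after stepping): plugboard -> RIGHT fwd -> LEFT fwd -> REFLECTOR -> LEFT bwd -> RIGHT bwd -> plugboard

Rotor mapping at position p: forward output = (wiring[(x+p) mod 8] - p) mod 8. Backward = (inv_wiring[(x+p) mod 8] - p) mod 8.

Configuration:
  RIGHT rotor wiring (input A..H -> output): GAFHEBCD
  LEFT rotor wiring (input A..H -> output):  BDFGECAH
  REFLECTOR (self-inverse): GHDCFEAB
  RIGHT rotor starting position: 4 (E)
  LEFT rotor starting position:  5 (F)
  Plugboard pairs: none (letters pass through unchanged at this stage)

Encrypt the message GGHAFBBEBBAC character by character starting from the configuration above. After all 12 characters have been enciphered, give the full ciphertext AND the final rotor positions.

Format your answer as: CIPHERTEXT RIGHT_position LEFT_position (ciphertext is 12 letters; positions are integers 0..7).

Char 1 ('G'): step: R->5, L=5; G->plug->G->R->C->L->C->refl->D->L'->B->R'->D->plug->D
Char 2 ('G'): step: R->6, L=5; G->plug->G->R->G->L->B->refl->H->L'->H->R'->E->plug->E
Char 3 ('H'): step: R->7, L=5; H->plug->H->R->D->L->E->refl->F->L'->A->R'->E->plug->E
Char 4 ('A'): step: R->0, L->6 (L advanced); A->plug->A->R->G->L->G->refl->A->L'->F->R'->C->plug->C
Char 5 ('F'): step: R->1, L=6; F->plug->F->R->B->L->B->refl->H->L'->E->R'->B->plug->B
Char 6 ('B'): step: R->2, L=6; B->plug->B->R->F->L->A->refl->G->L'->G->R'->H->plug->H
Char 7 ('B'): step: R->3, L=6; B->plug->B->R->B->L->B->refl->H->L'->E->R'->A->plug->A
Char 8 ('E'): step: R->4, L=6; E->plug->E->R->C->L->D->refl->C->L'->A->R'->A->plug->A
Char 9 ('B'): step: R->5, L=6; B->plug->B->R->F->L->A->refl->G->L'->G->R'->C->plug->C
Char 10 ('B'): step: R->6, L=6; B->plug->B->R->F->L->A->refl->G->L'->G->R'->G->plug->G
Char 11 ('A'): step: R->7, L=6; A->plug->A->R->E->L->H->refl->B->L'->B->R'->C->plug->C
Char 12 ('C'): step: R->0, L->7 (L advanced); C->plug->C->R->F->L->F->refl->E->L'->C->R'->G->plug->G
Final: ciphertext=DEECBHAACGCG, RIGHT=0, LEFT=7

Answer: DEECBHAACGCG 0 7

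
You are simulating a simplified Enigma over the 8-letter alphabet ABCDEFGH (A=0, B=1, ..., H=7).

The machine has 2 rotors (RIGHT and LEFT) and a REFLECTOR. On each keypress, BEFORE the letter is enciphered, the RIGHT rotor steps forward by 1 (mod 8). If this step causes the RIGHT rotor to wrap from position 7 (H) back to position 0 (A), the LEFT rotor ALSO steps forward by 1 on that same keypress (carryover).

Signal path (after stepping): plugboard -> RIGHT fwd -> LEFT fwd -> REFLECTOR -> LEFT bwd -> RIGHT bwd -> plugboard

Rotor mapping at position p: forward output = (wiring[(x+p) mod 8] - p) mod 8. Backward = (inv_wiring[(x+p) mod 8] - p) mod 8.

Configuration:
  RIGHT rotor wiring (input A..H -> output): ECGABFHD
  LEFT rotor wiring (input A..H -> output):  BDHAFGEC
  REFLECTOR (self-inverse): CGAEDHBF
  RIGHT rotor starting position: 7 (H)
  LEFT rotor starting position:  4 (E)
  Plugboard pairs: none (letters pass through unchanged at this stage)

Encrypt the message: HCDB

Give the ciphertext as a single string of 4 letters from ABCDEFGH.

Char 1 ('H'): step: R->0, L->5 (L advanced); H->plug->H->R->D->L->E->refl->D->L'->G->R'->C->plug->C
Char 2 ('C'): step: R->1, L=5; C->plug->C->R->H->L->A->refl->C->L'->F->R'->B->plug->B
Char 3 ('D'): step: R->2, L=5; D->plug->D->R->D->L->E->refl->D->L'->G->R'->B->plug->B
Char 4 ('B'): step: R->3, L=5; B->plug->B->R->G->L->D->refl->E->L'->D->R'->H->plug->H

Answer: CBBH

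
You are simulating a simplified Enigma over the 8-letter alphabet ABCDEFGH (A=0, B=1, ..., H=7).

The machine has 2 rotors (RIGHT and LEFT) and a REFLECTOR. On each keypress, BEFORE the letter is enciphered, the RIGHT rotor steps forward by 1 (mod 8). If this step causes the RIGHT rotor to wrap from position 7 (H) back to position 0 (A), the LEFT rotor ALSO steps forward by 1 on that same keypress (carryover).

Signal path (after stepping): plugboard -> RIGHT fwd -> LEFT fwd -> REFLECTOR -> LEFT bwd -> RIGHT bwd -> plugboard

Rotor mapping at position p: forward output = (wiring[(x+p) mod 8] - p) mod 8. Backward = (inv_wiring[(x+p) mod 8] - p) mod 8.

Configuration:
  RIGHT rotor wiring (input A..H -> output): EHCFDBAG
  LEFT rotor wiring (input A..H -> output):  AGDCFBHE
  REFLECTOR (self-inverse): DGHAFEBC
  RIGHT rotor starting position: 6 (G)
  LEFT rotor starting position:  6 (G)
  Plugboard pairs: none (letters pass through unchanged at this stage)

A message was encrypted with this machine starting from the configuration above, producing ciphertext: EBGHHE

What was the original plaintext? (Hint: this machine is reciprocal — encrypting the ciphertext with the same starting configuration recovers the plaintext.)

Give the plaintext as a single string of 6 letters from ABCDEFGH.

Answer: GABCGF

Derivation:
Char 1 ('E'): step: R->7, L=6; E->plug->E->R->G->L->H->refl->C->L'->C->R'->G->plug->G
Char 2 ('B'): step: R->0, L->7 (L advanced); B->plug->B->R->H->L->A->refl->D->L'->E->R'->A->plug->A
Char 3 ('G'): step: R->1, L=7; G->plug->G->R->F->L->G->refl->B->L'->B->R'->B->plug->B
Char 4 ('H'): step: R->2, L=7; H->plug->H->R->F->L->G->refl->B->L'->B->R'->C->plug->C
Char 5 ('H'): step: R->3, L=7; H->plug->H->R->H->L->A->refl->D->L'->E->R'->G->plug->G
Char 6 ('E'): step: R->4, L=7; E->plug->E->R->A->L->F->refl->E->L'->D->R'->F->plug->F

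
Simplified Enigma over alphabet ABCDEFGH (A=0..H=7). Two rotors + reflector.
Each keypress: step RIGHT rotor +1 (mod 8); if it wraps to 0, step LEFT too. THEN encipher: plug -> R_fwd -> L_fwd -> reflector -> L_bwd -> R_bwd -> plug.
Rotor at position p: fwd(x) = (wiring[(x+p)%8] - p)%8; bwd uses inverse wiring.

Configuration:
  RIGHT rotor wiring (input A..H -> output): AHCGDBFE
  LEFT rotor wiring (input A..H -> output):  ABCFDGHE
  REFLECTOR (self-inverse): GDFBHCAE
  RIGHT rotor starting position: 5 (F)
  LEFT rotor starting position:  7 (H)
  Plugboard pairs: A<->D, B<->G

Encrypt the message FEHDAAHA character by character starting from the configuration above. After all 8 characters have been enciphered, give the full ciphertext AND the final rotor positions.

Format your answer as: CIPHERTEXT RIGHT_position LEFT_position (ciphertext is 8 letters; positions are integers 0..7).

Char 1 ('F'): step: R->6, L=7; F->plug->F->R->A->L->F->refl->C->L'->C->R'->C->plug->C
Char 2 ('E'): step: R->7, L=7; E->plug->E->R->H->L->A->refl->G->L'->E->R'->F->plug->F
Char 3 ('H'): step: R->0, L->0 (L advanced); H->plug->H->R->E->L->D->refl->B->L'->B->R'->F->plug->F
Char 4 ('D'): step: R->1, L=0; D->plug->A->R->G->L->H->refl->E->L'->H->R'->H->plug->H
Char 5 ('A'): step: R->2, L=0; A->plug->D->R->H->L->E->refl->H->L'->G->R'->G->plug->B
Char 6 ('A'): step: R->3, L=0; A->plug->D->R->C->L->C->refl->F->L'->D->R'->A->plug->D
Char 7 ('H'): step: R->4, L=0; H->plug->H->R->C->L->C->refl->F->L'->D->R'->F->plug->F
Char 8 ('A'): step: R->5, L=0; A->plug->D->R->D->L->F->refl->C->L'->C->R'->E->plug->E
Final: ciphertext=CFFHBDFE, RIGHT=5, LEFT=0

Answer: CFFHBDFE 5 0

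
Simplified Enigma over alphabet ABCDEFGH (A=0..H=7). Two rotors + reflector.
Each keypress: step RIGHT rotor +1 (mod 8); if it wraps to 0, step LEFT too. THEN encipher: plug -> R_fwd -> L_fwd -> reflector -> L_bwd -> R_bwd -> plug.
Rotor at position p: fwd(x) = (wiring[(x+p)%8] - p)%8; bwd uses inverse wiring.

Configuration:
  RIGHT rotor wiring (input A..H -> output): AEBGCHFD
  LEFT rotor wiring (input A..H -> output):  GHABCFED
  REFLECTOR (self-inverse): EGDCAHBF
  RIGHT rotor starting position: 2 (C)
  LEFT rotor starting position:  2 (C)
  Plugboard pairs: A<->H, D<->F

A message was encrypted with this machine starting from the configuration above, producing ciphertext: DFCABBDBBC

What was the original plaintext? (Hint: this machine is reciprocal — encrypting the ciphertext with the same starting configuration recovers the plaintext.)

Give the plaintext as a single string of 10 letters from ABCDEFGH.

Answer: ECHHEFEGGF

Derivation:
Char 1 ('D'): step: R->3, L=2; D->plug->F->R->F->L->B->refl->G->L'->A->R'->E->plug->E
Char 2 ('F'): step: R->4, L=2; F->plug->D->R->H->L->F->refl->H->L'->B->R'->C->plug->C
Char 3 ('C'): step: R->5, L=2; C->plug->C->R->G->L->E->refl->A->L'->C->R'->A->plug->H
Char 4 ('A'): step: R->6, L=2; A->plug->H->R->B->L->H->refl->F->L'->H->R'->A->plug->H
Char 5 ('B'): step: R->7, L=2; B->plug->B->R->B->L->H->refl->F->L'->H->R'->E->plug->E
Char 6 ('B'): step: R->0, L->3 (L advanced); B->plug->B->R->E->L->A->refl->E->L'->G->R'->D->plug->F
Char 7 ('D'): step: R->1, L=3; D->plug->F->R->E->L->A->refl->E->L'->G->R'->E->plug->E
Char 8 ('B'): step: R->2, L=3; B->plug->B->R->E->L->A->refl->E->L'->G->R'->G->plug->G
Char 9 ('B'): step: R->3, L=3; B->plug->B->R->H->L->F->refl->H->L'->B->R'->G->plug->G
Char 10 ('C'): step: R->4, L=3; C->plug->C->R->B->L->H->refl->F->L'->H->R'->D->plug->F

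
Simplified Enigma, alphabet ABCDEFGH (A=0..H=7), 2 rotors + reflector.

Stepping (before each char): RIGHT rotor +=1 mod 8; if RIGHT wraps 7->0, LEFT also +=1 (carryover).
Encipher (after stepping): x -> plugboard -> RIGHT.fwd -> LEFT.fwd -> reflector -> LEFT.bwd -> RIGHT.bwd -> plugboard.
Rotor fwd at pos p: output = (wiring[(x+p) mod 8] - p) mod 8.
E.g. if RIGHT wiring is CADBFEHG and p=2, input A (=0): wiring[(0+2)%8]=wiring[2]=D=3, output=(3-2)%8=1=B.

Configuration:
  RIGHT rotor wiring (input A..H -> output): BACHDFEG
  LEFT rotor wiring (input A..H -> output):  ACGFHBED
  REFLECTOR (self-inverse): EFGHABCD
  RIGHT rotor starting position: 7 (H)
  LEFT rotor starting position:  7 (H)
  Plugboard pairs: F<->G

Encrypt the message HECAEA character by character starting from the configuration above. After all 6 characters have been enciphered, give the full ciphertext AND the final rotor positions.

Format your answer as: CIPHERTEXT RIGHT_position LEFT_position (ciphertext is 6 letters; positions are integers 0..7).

Char 1 ('H'): step: R->0, L->0 (L advanced); H->plug->H->R->G->L->E->refl->A->L'->A->R'->B->plug->B
Char 2 ('E'): step: R->1, L=0; E->plug->E->R->E->L->H->refl->D->L'->H->R'->A->plug->A
Char 3 ('C'): step: R->2, L=0; C->plug->C->R->B->L->C->refl->G->L'->C->R'->E->plug->E
Char 4 ('A'): step: R->3, L=0; A->plug->A->R->E->L->H->refl->D->L'->H->R'->H->plug->H
Char 5 ('E'): step: R->4, L=0; E->plug->E->R->F->L->B->refl->F->L'->D->R'->H->plug->H
Char 6 ('A'): step: R->5, L=0; A->plug->A->R->A->L->A->refl->E->L'->G->R'->H->plug->H
Final: ciphertext=BAEHHH, RIGHT=5, LEFT=0

Answer: BAEHHH 5 0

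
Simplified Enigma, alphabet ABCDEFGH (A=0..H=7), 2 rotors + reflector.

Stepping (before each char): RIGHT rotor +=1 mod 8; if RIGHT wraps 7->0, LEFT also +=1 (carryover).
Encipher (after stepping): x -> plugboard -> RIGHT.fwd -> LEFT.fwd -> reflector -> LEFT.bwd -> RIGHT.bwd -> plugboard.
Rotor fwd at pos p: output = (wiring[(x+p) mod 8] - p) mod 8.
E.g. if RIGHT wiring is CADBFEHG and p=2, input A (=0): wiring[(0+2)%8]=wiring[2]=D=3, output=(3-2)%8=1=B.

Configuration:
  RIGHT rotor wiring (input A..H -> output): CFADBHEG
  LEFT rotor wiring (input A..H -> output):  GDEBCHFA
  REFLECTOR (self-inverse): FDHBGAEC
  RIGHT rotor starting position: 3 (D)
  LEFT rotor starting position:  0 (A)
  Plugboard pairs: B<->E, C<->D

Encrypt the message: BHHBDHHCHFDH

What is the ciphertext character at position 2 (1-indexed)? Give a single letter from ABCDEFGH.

Char 1 ('B'): step: R->4, L=0; B->plug->E->R->G->L->F->refl->A->L'->H->R'->H->plug->H
Char 2 ('H'): step: R->5, L=0; H->plug->H->R->E->L->C->refl->H->L'->F->R'->D->plug->C

C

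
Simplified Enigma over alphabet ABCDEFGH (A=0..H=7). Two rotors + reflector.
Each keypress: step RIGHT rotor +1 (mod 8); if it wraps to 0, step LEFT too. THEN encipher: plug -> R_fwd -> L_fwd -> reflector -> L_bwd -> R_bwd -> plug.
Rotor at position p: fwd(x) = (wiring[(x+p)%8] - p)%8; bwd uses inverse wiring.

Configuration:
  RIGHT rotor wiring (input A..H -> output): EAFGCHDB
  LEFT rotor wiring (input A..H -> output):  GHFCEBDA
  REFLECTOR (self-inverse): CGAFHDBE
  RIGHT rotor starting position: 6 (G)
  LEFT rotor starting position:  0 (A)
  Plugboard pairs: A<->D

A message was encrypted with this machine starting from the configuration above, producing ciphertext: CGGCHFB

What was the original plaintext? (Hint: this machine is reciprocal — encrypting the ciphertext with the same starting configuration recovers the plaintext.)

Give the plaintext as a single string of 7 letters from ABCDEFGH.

Answer: HFFGAAG

Derivation:
Char 1 ('C'): step: R->7, L=0; C->plug->C->R->B->L->H->refl->E->L'->E->R'->H->plug->H
Char 2 ('G'): step: R->0, L->1 (L advanced); G->plug->G->R->D->L->D->refl->F->L'->H->R'->F->plug->F
Char 3 ('G'): step: R->1, L=1; G->plug->G->R->A->L->G->refl->B->L'->C->R'->F->plug->F
Char 4 ('C'): step: R->2, L=1; C->plug->C->R->A->L->G->refl->B->L'->C->R'->G->plug->G
Char 5 ('H'): step: R->3, L=1; H->plug->H->R->C->L->B->refl->G->L'->A->R'->D->plug->A
Char 6 ('F'): step: R->4, L=1; F->plug->F->R->E->L->A->refl->C->L'->F->R'->D->plug->A
Char 7 ('B'): step: R->5, L=1; B->plug->B->R->G->L->H->refl->E->L'->B->R'->G->plug->G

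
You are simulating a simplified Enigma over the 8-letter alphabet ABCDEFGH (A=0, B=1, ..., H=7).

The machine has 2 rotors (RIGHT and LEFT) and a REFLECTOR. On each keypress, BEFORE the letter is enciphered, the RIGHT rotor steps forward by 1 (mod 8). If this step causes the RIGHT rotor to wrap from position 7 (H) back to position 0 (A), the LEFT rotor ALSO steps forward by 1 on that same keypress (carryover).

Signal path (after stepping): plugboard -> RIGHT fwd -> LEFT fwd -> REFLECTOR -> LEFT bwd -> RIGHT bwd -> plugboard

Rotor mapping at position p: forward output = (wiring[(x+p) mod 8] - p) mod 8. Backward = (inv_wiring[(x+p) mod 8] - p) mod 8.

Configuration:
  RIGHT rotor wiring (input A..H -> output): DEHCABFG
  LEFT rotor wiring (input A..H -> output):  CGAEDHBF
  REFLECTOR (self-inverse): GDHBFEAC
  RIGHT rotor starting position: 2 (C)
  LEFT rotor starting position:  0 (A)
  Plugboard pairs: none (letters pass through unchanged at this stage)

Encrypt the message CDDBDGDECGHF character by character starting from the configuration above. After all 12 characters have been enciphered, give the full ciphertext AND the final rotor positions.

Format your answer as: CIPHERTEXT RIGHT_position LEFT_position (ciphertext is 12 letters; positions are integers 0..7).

Char 1 ('C'): step: R->3, L=0; C->plug->C->R->G->L->B->refl->D->L'->E->R'->H->plug->H
Char 2 ('D'): step: R->4, L=0; D->plug->D->R->C->L->A->refl->G->L'->B->R'->C->plug->C
Char 3 ('D'): step: R->5, L=0; D->plug->D->R->G->L->B->refl->D->L'->E->R'->A->plug->A
Char 4 ('B'): step: R->6, L=0; B->plug->B->R->A->L->C->refl->H->L'->F->R'->C->plug->C
Char 5 ('D'): step: R->7, L=0; D->plug->D->R->A->L->C->refl->H->L'->F->R'->C->plug->C
Char 6 ('G'): step: R->0, L->1 (L advanced); G->plug->G->R->F->L->A->refl->G->L'->E->R'->B->plug->B
Char 7 ('D'): step: R->1, L=1; D->plug->D->R->H->L->B->refl->D->L'->C->R'->H->plug->H
Char 8 ('E'): step: R->2, L=1; E->plug->E->R->D->L->C->refl->H->L'->B->R'->G->plug->G
Char 9 ('C'): step: R->3, L=1; C->plug->C->R->G->L->E->refl->F->L'->A->R'->F->plug->F
Char 10 ('G'): step: R->4, L=1; G->plug->G->R->D->L->C->refl->H->L'->B->R'->C->plug->C
Char 11 ('H'): step: R->5, L=1; H->plug->H->R->D->L->C->refl->H->L'->B->R'->C->plug->C
Char 12 ('F'): step: R->6, L=1; F->plug->F->R->E->L->G->refl->A->L'->F->R'->C->plug->C
Final: ciphertext=HCACCBHGFCCC, RIGHT=6, LEFT=1

Answer: HCACCBHGFCCC 6 1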